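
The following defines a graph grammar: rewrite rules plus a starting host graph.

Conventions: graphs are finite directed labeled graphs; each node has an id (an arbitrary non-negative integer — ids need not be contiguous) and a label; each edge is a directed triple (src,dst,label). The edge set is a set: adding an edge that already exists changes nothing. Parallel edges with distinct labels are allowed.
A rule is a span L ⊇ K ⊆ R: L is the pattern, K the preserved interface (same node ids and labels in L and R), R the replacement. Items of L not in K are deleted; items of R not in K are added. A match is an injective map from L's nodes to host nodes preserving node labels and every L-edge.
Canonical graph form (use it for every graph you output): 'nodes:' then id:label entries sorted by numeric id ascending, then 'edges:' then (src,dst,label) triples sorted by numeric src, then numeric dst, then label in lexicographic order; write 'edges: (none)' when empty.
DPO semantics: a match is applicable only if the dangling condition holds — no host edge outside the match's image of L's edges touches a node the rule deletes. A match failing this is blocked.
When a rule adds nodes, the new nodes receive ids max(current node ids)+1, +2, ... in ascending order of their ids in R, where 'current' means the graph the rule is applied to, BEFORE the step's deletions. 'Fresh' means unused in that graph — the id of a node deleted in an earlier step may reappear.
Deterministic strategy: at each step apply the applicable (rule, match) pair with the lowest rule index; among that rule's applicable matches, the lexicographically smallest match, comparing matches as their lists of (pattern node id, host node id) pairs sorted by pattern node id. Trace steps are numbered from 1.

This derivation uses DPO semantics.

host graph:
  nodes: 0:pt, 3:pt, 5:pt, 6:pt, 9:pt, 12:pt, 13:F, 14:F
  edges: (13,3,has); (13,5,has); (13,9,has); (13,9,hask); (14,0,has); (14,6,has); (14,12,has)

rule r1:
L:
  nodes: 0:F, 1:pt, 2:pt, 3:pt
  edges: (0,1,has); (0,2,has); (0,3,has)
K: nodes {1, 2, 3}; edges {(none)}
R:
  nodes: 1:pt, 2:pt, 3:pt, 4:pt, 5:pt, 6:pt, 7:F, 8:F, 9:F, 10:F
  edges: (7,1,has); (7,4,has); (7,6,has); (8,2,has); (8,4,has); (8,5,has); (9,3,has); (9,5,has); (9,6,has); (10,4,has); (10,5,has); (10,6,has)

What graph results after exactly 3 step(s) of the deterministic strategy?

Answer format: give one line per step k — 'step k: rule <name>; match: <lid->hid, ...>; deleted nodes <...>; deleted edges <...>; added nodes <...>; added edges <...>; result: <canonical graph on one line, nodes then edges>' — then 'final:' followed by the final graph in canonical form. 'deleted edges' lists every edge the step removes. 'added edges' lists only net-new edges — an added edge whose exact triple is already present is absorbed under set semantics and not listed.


step 1: rule r1; match: 0->14, 1->0, 2->6, 3->12; deleted nodes 14; deleted edges (14,0,has); (14,6,has); (14,12,has); added nodes 15, 16, 17, 18, 19, 20, 21; added edges (18,0,has); (18,15,has); (18,17,has); (19,6,has); (19,15,has); (19,16,has); (20,12,has); (20,16,has); (20,17,has); (21,15,has); (21,16,has); (21,17,has); result: nodes: 0:pt, 3:pt, 5:pt, 6:pt, 9:pt, 12:pt, 13:F, 15:pt, 16:pt, 17:pt, 18:F, 19:F, 20:F, 21:F edges: (13,3,has); (13,5,has); (13,9,has); (13,9,hask); (18,0,has); (18,15,has); (18,17,has); (19,6,has); (19,15,has); (19,16,has); (20,12,has); (20,16,has); (20,17,has); (21,15,has); (21,16,has); (21,17,has)
step 2: rule r1; match: 0->18, 1->0, 2->15, 3->17; deleted nodes 18; deleted edges (18,0,has); (18,15,has); (18,17,has); added nodes 22, 23, 24, 25, 26, 27, 28; added edges (25,0,has); (25,22,has); (25,24,has); (26,15,has); (26,22,has); (26,23,has); (27,17,has); (27,23,has); (27,24,has); (28,22,has); (28,23,has); (28,24,has); result: nodes: 0:pt, 3:pt, 5:pt, 6:pt, 9:pt, 12:pt, 13:F, 15:pt, 16:pt, 17:pt, 19:F, 20:F, 21:F, 22:pt, 23:pt, 24:pt, 25:F, 26:F, 27:F, 28:F edges: (13,3,has); (13,5,has); (13,9,has); (13,9,hask); (19,6,has); (19,15,has); (19,16,has); (20,12,has); (20,16,has); (20,17,has); (21,15,has); (21,16,has); (21,17,has); (25,0,has); (25,22,has); (25,24,has); (26,15,has); (26,22,has); (26,23,has); (27,17,has); (27,23,has); (27,24,has); (28,22,has); (28,23,has); (28,24,has)
step 3: rule r1; match: 0->19, 1->6, 2->15, 3->16; deleted nodes 19; deleted edges (19,6,has); (19,15,has); (19,16,has); added nodes 29, 30, 31, 32, 33, 34, 35; added edges (32,6,has); (32,29,has); (32,31,has); (33,15,has); (33,29,has); (33,30,has); (34,16,has); (34,30,has); (34,31,has); (35,29,has); (35,30,has); (35,31,has); result: nodes: 0:pt, 3:pt, 5:pt, 6:pt, 9:pt, 12:pt, 13:F, 15:pt, 16:pt, 17:pt, 20:F, 21:F, 22:pt, 23:pt, 24:pt, 25:F, 26:F, 27:F, 28:F, 29:pt, 30:pt, 31:pt, 32:F, 33:F, 34:F, 35:F edges: (13,3,has); (13,5,has); (13,9,has); (13,9,hask); (20,12,has); (20,16,has); (20,17,has); (21,15,has); (21,16,has); (21,17,has); (25,0,has); (25,22,has); (25,24,has); (26,15,has); (26,22,has); (26,23,has); (27,17,has); (27,23,has); (27,24,has); (28,22,has); (28,23,has); (28,24,has); (32,6,has); (32,29,has); (32,31,has); (33,15,has); (33,29,has); (33,30,has); (34,16,has); (34,30,has); (34,31,has); (35,29,has); (35,30,has); (35,31,has)
final:
nodes: 0:pt, 3:pt, 5:pt, 6:pt, 9:pt, 12:pt, 13:F, 15:pt, 16:pt, 17:pt, 20:F, 21:F, 22:pt, 23:pt, 24:pt, 25:F, 26:F, 27:F, 28:F, 29:pt, 30:pt, 31:pt, 32:F, 33:F, 34:F, 35:F
edges: (13,3,has); (13,5,has); (13,9,has); (13,9,hask); (20,12,has); (20,16,has); (20,17,has); (21,15,has); (21,16,has); (21,17,has); (25,0,has); (25,22,has); (25,24,has); (26,15,has); (26,22,has); (26,23,has); (27,17,has); (27,23,has); (27,24,has); (28,22,has); (28,23,has); (28,24,has); (32,6,has); (32,29,has); (32,31,has); (33,15,has); (33,29,has); (33,30,has); (34,16,has); (34,30,has); (34,31,has); (35,29,has); (35,30,has); (35,31,has)


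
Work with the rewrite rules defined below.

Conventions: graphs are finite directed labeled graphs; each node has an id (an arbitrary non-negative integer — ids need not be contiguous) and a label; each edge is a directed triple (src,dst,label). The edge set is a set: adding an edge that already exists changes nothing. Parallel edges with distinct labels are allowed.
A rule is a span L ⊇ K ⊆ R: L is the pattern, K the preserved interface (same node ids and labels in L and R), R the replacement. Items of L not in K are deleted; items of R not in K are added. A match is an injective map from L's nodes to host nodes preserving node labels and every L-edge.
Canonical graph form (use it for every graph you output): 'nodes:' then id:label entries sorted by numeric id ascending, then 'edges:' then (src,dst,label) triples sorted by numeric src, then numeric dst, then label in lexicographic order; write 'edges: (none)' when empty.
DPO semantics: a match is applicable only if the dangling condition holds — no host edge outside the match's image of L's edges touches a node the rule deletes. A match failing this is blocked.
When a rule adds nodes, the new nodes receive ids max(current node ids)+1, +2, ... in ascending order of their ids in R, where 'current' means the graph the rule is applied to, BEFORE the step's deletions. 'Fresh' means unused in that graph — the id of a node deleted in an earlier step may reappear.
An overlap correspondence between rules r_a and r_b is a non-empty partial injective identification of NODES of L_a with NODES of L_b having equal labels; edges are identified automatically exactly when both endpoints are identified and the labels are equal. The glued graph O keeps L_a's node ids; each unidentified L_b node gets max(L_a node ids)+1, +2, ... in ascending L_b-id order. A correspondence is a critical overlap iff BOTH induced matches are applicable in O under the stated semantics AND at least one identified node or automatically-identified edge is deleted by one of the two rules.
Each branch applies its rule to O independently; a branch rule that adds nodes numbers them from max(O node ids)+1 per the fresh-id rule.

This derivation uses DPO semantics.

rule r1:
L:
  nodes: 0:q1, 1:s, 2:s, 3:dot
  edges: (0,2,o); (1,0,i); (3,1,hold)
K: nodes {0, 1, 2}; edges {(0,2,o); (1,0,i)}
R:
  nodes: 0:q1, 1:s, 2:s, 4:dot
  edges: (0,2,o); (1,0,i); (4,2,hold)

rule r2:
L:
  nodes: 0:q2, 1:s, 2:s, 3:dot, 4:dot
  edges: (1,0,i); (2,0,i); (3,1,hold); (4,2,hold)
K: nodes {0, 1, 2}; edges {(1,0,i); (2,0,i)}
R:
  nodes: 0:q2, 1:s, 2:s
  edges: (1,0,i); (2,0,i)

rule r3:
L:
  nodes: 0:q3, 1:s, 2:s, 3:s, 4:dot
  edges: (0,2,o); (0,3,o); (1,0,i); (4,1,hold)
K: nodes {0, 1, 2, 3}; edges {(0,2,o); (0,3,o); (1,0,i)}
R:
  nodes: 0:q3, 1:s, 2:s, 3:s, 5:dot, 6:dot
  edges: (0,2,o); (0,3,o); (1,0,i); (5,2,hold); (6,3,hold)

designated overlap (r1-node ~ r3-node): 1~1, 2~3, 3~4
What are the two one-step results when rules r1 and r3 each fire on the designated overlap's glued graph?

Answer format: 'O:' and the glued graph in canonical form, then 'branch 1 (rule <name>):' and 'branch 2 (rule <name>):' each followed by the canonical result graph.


O:
nodes: 0:q1, 1:s, 2:s, 3:dot, 4:q3, 5:s
edges: (0,2,o); (1,0,i); (1,4,i); (3,1,hold); (4,2,o); (4,5,o)
branch 1 (rule r1):
nodes: 0:q1, 1:s, 2:s, 4:q3, 5:s, 6:dot
edges: (0,2,o); (1,0,i); (1,4,i); (4,2,o); (4,5,o); (6,2,hold)
branch 2 (rule r3):
nodes: 0:q1, 1:s, 2:s, 4:q3, 5:s, 6:dot, 7:dot
edges: (0,2,o); (1,0,i); (1,4,i); (4,2,o); (4,5,o); (6,5,hold); (7,2,hold)


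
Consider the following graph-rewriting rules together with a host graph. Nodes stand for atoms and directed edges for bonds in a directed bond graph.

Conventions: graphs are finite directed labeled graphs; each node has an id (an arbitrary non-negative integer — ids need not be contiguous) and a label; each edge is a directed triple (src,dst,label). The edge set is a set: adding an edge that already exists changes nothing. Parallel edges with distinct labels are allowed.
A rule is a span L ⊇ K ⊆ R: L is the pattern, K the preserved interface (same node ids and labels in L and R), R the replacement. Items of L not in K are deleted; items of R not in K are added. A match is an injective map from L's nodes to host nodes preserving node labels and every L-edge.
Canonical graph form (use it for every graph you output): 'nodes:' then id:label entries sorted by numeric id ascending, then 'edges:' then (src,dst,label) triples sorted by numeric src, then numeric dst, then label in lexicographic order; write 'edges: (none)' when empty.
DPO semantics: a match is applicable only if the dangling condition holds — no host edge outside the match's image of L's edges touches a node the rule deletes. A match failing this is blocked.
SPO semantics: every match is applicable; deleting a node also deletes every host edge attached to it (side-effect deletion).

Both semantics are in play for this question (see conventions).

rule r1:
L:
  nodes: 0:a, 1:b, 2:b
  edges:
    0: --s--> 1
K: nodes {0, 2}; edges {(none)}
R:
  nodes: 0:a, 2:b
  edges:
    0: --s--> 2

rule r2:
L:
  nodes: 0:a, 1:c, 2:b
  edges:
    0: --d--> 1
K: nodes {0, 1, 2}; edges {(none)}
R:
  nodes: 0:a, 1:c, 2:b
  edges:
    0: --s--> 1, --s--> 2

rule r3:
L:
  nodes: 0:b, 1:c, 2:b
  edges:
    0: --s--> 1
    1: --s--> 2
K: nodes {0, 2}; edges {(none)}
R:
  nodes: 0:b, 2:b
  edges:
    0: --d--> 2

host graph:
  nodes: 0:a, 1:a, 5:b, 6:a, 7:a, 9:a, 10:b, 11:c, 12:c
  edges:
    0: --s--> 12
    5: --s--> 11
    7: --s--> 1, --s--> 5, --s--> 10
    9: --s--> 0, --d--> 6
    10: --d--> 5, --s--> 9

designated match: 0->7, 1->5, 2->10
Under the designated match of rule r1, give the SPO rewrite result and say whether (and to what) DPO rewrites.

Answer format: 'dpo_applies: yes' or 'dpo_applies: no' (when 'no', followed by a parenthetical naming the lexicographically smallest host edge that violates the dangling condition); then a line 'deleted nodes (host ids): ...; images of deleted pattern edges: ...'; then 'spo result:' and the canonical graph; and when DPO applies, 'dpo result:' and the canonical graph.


dpo_applies: no
(the rule deletes node 5, which keeps host edge (5,11,s) outside the match image — the dangling condition fails, DPO blocks; SPO proceeds and side-deletes such edges)
deleted nodes (host ids): 5; images of deleted pattern edges: (7,5,s)
spo result:
nodes: 0:a, 1:a, 6:a, 7:a, 9:a, 10:b, 11:c, 12:c
edges: (0,12,s); (7,1,s); (7,10,s); (9,0,s); (9,6,d); (10,9,s)


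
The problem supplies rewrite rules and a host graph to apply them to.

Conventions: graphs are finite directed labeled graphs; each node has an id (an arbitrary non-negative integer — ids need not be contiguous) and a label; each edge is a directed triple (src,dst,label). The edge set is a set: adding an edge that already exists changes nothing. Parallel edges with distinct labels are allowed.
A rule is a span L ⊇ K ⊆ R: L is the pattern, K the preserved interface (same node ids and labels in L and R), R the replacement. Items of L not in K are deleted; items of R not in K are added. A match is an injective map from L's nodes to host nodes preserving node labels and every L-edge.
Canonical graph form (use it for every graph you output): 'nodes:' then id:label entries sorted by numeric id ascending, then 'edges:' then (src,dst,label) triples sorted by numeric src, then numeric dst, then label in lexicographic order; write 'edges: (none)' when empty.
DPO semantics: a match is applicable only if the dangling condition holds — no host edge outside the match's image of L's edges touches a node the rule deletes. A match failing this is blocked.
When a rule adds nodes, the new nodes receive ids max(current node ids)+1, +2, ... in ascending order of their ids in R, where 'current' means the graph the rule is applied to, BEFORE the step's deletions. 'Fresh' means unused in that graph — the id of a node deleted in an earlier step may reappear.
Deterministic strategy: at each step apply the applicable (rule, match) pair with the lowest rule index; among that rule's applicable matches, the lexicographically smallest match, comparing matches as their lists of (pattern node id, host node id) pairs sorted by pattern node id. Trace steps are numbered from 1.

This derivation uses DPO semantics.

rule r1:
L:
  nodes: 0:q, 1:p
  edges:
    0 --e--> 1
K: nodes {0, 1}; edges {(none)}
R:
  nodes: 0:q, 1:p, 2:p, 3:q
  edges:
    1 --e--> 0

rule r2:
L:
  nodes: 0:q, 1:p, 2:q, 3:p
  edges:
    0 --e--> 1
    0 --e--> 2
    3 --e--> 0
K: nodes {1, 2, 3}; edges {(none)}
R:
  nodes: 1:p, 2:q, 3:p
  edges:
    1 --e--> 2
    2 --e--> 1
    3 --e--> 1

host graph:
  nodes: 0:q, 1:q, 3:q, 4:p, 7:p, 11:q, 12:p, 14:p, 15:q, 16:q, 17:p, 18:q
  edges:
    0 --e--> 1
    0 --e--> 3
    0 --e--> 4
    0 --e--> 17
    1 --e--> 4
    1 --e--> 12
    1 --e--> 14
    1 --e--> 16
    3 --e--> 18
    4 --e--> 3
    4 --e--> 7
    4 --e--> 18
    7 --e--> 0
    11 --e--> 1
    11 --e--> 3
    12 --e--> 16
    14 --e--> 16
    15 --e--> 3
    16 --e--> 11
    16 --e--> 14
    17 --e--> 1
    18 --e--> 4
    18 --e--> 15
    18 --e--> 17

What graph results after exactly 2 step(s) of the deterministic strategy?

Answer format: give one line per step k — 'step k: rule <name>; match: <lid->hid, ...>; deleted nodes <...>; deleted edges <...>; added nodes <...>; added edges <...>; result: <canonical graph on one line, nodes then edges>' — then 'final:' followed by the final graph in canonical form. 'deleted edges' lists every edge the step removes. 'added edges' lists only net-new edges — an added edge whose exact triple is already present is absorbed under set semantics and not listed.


step 1: rule r1; match: 0->0, 1->4; deleted nodes (none); deleted edges (0,4,e); added nodes 19, 20; added edges (4,0,e); result: nodes: 0:q, 1:q, 3:q, 4:p, 7:p, 11:q, 12:p, 14:p, 15:q, 16:q, 17:p, 18:q, 19:p, 20:q edges: (0,1,e); (0,3,e); (0,17,e); (1,4,e); (1,12,e); (1,14,e); (1,16,e); (3,18,e); (4,0,e); (4,3,e); (4,7,e); (4,18,e); (7,0,e); (11,1,e); (11,3,e); (12,16,e); (14,16,e); (15,3,e); (16,11,e); (16,14,e); (17,1,e); (18,4,e); (18,15,e); (18,17,e)
step 2: rule r1; match: 0->0, 1->17; deleted nodes (none); deleted edges (0,17,e); added nodes 21, 22; added edges (17,0,e); result: nodes: 0:q, 1:q, 3:q, 4:p, 7:p, 11:q, 12:p, 14:p, 15:q, 16:q, 17:p, 18:q, 19:p, 20:q, 21:p, 22:q edges: (0,1,e); (0,3,e); (1,4,e); (1,12,e); (1,14,e); (1,16,e); (3,18,e); (4,0,e); (4,3,e); (4,7,e); (4,18,e); (7,0,e); (11,1,e); (11,3,e); (12,16,e); (14,16,e); (15,3,e); (16,11,e); (16,14,e); (17,0,e); (17,1,e); (18,4,e); (18,15,e); (18,17,e)
final:
nodes: 0:q, 1:q, 3:q, 4:p, 7:p, 11:q, 12:p, 14:p, 15:q, 16:q, 17:p, 18:q, 19:p, 20:q, 21:p, 22:q
edges: (0,1,e); (0,3,e); (1,4,e); (1,12,e); (1,14,e); (1,16,e); (3,18,e); (4,0,e); (4,3,e); (4,7,e); (4,18,e); (7,0,e); (11,1,e); (11,3,e); (12,16,e); (14,16,e); (15,3,e); (16,11,e); (16,14,e); (17,0,e); (17,1,e); (18,4,e); (18,15,e); (18,17,e)


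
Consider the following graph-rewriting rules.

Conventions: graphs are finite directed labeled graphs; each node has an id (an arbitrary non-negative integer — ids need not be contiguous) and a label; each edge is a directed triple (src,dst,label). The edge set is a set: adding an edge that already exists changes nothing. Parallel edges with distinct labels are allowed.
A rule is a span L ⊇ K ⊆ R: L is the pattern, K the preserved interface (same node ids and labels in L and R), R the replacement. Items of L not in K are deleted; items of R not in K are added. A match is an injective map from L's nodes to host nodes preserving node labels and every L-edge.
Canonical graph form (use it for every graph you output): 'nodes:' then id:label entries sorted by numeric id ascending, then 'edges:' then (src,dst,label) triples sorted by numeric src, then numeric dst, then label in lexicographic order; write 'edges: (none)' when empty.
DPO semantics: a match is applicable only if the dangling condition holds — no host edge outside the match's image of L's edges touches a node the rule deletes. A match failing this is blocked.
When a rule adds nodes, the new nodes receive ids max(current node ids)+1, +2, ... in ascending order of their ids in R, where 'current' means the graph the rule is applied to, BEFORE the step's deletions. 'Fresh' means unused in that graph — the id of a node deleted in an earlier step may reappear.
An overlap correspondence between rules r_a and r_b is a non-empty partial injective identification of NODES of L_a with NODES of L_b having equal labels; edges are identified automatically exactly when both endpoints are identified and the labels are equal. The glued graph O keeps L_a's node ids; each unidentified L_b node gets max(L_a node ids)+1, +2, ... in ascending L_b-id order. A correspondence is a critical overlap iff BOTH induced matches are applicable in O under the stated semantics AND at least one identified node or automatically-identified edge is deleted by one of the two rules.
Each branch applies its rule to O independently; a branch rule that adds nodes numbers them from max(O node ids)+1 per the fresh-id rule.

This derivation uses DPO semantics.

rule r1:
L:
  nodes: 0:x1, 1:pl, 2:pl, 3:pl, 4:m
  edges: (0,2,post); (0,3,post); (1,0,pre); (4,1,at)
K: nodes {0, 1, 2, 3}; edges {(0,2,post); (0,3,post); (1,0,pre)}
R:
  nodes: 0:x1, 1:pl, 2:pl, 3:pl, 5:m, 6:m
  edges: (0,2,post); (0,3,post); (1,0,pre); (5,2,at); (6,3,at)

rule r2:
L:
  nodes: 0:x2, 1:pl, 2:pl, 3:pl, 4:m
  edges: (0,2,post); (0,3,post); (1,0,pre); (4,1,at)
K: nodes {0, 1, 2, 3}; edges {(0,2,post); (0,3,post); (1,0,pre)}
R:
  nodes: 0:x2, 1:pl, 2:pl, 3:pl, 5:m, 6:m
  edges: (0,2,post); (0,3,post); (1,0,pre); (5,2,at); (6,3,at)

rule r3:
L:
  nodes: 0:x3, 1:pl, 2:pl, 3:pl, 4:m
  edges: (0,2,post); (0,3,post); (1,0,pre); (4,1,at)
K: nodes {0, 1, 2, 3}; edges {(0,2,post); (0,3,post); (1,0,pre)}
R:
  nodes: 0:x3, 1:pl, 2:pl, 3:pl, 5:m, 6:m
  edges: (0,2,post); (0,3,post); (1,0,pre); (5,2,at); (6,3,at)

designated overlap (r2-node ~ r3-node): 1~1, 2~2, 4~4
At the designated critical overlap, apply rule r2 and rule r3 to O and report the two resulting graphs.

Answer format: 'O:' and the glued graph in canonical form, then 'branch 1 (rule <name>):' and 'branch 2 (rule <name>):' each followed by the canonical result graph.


O:
nodes: 0:x2, 1:pl, 2:pl, 3:pl, 4:m, 5:x3, 6:pl
edges: (0,2,post); (0,3,post); (1,0,pre); (1,5,pre); (4,1,at); (5,2,post); (5,6,post)
branch 1 (rule r2):
nodes: 0:x2, 1:pl, 2:pl, 3:pl, 5:x3, 6:pl, 7:m, 8:m
edges: (0,2,post); (0,3,post); (1,0,pre); (1,5,pre); (5,2,post); (5,6,post); (7,2,at); (8,3,at)
branch 2 (rule r3):
nodes: 0:x2, 1:pl, 2:pl, 3:pl, 5:x3, 6:pl, 7:m, 8:m
edges: (0,2,post); (0,3,post); (1,0,pre); (1,5,pre); (5,2,post); (5,6,post); (7,2,at); (8,6,at)


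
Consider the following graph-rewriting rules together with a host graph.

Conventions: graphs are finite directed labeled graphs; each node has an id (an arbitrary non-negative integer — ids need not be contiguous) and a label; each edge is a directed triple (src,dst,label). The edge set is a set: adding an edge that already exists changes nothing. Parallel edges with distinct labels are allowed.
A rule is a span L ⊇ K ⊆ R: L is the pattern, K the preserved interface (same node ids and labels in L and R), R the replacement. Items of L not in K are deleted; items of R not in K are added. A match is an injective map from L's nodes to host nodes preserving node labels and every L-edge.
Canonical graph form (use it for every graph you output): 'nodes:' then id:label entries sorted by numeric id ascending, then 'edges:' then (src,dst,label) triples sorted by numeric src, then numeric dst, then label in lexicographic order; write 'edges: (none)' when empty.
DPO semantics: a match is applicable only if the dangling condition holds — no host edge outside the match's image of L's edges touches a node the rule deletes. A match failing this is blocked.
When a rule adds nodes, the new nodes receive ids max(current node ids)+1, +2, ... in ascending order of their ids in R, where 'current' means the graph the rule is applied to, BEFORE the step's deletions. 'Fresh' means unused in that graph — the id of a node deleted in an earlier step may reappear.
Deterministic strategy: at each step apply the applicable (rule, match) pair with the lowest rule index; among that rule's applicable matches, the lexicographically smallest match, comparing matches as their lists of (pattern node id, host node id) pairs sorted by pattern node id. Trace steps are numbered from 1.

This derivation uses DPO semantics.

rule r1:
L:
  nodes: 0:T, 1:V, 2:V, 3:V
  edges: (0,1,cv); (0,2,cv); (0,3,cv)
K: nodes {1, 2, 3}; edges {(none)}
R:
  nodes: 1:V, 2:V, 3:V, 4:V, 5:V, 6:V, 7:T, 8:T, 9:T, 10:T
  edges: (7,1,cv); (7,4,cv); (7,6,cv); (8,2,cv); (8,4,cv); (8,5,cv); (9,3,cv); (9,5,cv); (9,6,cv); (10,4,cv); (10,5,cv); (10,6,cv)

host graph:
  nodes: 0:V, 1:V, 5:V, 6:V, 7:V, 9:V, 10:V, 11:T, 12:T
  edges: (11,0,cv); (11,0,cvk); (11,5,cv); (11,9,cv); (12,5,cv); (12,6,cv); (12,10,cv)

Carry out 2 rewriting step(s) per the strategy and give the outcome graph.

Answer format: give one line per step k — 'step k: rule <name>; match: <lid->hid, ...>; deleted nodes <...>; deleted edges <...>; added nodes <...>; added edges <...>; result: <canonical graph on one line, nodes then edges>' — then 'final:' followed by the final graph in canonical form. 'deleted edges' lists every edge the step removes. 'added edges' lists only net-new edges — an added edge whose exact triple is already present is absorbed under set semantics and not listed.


step 1: rule r1; match: 0->12, 1->5, 2->6, 3->10; deleted nodes 12; deleted edges (12,5,cv); (12,6,cv); (12,10,cv); added nodes 13, 14, 15, 16, 17, 18, 19; added edges (16,5,cv); (16,13,cv); (16,15,cv); (17,6,cv); (17,13,cv); (17,14,cv); (18,10,cv); (18,14,cv); (18,15,cv); (19,13,cv); (19,14,cv); (19,15,cv); result: nodes: 0:V, 1:V, 5:V, 6:V, 7:V, 9:V, 10:V, 11:T, 13:V, 14:V, 15:V, 16:T, 17:T, 18:T, 19:T edges: (11,0,cv); (11,0,cvk); (11,5,cv); (11,9,cv); (16,5,cv); (16,13,cv); (16,15,cv); (17,6,cv); (17,13,cv); (17,14,cv); (18,10,cv); (18,14,cv); (18,15,cv); (19,13,cv); (19,14,cv); (19,15,cv)
step 2: rule r1; match: 0->16, 1->5, 2->13, 3->15; deleted nodes 16; deleted edges (16,5,cv); (16,13,cv); (16,15,cv); added nodes 20, 21, 22, 23, 24, 25, 26; added edges (23,5,cv); (23,20,cv); (23,22,cv); (24,13,cv); (24,20,cv); (24,21,cv); (25,15,cv); (25,21,cv); (25,22,cv); (26,20,cv); (26,21,cv); (26,22,cv); result: nodes: 0:V, 1:V, 5:V, 6:V, 7:V, 9:V, 10:V, 11:T, 13:V, 14:V, 15:V, 17:T, 18:T, 19:T, 20:V, 21:V, 22:V, 23:T, 24:T, 25:T, 26:T edges: (11,0,cv); (11,0,cvk); (11,5,cv); (11,9,cv); (17,6,cv); (17,13,cv); (17,14,cv); (18,10,cv); (18,14,cv); (18,15,cv); (19,13,cv); (19,14,cv); (19,15,cv); (23,5,cv); (23,20,cv); (23,22,cv); (24,13,cv); (24,20,cv); (24,21,cv); (25,15,cv); (25,21,cv); (25,22,cv); (26,20,cv); (26,21,cv); (26,22,cv)
final:
nodes: 0:V, 1:V, 5:V, 6:V, 7:V, 9:V, 10:V, 11:T, 13:V, 14:V, 15:V, 17:T, 18:T, 19:T, 20:V, 21:V, 22:V, 23:T, 24:T, 25:T, 26:T
edges: (11,0,cv); (11,0,cvk); (11,5,cv); (11,9,cv); (17,6,cv); (17,13,cv); (17,14,cv); (18,10,cv); (18,14,cv); (18,15,cv); (19,13,cv); (19,14,cv); (19,15,cv); (23,5,cv); (23,20,cv); (23,22,cv); (24,13,cv); (24,20,cv); (24,21,cv); (25,15,cv); (25,21,cv); (25,22,cv); (26,20,cv); (26,21,cv); (26,22,cv)


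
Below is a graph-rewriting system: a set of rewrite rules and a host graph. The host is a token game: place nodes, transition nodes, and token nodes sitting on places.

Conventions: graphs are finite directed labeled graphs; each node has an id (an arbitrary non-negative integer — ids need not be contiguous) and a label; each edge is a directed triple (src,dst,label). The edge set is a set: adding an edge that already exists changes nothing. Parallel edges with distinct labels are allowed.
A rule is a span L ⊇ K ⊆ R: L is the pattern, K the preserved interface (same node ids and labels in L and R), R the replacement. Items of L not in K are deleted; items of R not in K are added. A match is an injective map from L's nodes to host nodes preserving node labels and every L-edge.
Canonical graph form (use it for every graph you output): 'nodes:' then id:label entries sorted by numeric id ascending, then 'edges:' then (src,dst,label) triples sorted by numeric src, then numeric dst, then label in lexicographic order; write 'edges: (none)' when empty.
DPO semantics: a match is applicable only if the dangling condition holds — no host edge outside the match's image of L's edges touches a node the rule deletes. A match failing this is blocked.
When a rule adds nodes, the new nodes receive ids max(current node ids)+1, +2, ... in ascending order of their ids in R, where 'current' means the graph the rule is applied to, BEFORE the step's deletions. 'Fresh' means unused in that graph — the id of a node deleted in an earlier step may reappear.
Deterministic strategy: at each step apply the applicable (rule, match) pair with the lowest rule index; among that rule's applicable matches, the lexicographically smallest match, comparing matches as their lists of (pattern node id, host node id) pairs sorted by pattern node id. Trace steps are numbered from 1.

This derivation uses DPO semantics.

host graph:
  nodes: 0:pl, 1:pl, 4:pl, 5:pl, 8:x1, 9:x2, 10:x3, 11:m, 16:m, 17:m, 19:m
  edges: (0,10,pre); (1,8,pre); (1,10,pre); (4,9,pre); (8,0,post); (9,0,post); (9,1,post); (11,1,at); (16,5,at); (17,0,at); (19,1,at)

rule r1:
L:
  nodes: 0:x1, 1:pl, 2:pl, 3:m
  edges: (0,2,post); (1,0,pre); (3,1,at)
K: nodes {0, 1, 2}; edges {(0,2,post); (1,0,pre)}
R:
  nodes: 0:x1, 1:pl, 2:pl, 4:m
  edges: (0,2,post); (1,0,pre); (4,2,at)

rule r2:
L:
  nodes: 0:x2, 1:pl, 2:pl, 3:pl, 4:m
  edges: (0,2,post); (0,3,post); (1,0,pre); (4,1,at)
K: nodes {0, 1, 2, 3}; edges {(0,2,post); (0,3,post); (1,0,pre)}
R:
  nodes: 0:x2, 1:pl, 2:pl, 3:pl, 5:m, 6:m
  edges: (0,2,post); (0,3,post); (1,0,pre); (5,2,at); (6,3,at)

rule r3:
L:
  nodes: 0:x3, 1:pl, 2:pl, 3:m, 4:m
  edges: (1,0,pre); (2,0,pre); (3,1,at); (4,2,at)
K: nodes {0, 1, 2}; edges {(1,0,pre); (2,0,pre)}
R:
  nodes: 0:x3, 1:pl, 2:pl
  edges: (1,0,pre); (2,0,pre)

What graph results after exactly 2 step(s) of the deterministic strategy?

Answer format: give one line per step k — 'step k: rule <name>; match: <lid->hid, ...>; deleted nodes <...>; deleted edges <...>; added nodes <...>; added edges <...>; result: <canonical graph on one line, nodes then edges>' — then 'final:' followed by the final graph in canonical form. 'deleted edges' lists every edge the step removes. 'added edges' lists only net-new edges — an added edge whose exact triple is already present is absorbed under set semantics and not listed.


step 1: rule r1; match: 0->8, 1->1, 2->0, 3->11; deleted nodes 11; deleted edges (11,1,at); added nodes 20; added edges (20,0,at); result: nodes: 0:pl, 1:pl, 4:pl, 5:pl, 8:x1, 9:x2, 10:x3, 16:m, 17:m, 19:m, 20:m edges: (0,10,pre); (1,8,pre); (1,10,pre); (4,9,pre); (8,0,post); (9,0,post); (9,1,post); (16,5,at); (17,0,at); (19,1,at); (20,0,at)
step 2: rule r1; match: 0->8, 1->1, 2->0, 3->19; deleted nodes 19; deleted edges (19,1,at); added nodes 21; added edges (21,0,at); result: nodes: 0:pl, 1:pl, 4:pl, 5:pl, 8:x1, 9:x2, 10:x3, 16:m, 17:m, 20:m, 21:m edges: (0,10,pre); (1,8,pre); (1,10,pre); (4,9,pre); (8,0,post); (9,0,post); (9,1,post); (16,5,at); (17,0,at); (20,0,at); (21,0,at)
final:
nodes: 0:pl, 1:pl, 4:pl, 5:pl, 8:x1, 9:x2, 10:x3, 16:m, 17:m, 20:m, 21:m
edges: (0,10,pre); (1,8,pre); (1,10,pre); (4,9,pre); (8,0,post); (9,0,post); (9,1,post); (16,5,at); (17,0,at); (20,0,at); (21,0,at)


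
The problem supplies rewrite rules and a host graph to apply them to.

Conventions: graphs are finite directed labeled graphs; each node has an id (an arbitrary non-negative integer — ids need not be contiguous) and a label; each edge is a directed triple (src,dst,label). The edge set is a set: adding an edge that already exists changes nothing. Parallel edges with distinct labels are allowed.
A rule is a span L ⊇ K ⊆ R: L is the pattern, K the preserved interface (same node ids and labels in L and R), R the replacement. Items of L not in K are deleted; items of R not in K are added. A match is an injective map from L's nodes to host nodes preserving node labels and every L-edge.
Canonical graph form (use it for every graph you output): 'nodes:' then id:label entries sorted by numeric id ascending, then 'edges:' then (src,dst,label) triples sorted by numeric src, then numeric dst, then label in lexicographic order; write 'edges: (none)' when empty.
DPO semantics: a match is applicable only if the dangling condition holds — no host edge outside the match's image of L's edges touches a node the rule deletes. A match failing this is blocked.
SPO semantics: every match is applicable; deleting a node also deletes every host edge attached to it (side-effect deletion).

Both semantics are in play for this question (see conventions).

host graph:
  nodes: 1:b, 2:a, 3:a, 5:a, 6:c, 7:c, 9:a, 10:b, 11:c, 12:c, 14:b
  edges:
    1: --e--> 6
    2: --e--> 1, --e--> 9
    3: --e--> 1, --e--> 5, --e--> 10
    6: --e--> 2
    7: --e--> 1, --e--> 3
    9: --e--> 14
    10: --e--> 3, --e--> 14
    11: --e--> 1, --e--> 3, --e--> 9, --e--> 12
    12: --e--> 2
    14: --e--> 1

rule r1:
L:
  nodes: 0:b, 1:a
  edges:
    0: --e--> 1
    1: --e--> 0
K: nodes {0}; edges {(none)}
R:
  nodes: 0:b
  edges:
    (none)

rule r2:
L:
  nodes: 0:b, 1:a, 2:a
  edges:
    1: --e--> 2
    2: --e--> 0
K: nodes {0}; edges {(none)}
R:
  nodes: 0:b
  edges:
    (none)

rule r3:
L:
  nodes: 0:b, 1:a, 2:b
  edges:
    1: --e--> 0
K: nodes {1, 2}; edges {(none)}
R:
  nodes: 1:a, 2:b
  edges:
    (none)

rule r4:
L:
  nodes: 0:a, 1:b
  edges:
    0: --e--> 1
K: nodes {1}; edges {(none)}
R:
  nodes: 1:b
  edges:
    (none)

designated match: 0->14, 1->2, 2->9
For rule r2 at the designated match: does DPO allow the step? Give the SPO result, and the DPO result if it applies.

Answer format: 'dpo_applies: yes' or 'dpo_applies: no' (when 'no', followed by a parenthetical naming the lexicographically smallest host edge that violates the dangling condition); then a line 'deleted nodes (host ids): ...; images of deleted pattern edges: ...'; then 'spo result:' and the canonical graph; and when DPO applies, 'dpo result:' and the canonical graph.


dpo_applies: no
(the rule deletes node 2, which keeps host edge (2,1,e) outside the match image — the dangling condition fails, DPO blocks; SPO proceeds and side-deletes such edges)
deleted nodes (host ids): 2, 9; images of deleted pattern edges: (2,9,e); (9,14,e)
spo result:
nodes: 1:b, 3:a, 5:a, 6:c, 7:c, 10:b, 11:c, 12:c, 14:b
edges: (1,6,e); (3,1,e); (3,5,e); (3,10,e); (7,1,e); (7,3,e); (10,3,e); (10,14,e); (11,1,e); (11,3,e); (11,12,e); (14,1,e)


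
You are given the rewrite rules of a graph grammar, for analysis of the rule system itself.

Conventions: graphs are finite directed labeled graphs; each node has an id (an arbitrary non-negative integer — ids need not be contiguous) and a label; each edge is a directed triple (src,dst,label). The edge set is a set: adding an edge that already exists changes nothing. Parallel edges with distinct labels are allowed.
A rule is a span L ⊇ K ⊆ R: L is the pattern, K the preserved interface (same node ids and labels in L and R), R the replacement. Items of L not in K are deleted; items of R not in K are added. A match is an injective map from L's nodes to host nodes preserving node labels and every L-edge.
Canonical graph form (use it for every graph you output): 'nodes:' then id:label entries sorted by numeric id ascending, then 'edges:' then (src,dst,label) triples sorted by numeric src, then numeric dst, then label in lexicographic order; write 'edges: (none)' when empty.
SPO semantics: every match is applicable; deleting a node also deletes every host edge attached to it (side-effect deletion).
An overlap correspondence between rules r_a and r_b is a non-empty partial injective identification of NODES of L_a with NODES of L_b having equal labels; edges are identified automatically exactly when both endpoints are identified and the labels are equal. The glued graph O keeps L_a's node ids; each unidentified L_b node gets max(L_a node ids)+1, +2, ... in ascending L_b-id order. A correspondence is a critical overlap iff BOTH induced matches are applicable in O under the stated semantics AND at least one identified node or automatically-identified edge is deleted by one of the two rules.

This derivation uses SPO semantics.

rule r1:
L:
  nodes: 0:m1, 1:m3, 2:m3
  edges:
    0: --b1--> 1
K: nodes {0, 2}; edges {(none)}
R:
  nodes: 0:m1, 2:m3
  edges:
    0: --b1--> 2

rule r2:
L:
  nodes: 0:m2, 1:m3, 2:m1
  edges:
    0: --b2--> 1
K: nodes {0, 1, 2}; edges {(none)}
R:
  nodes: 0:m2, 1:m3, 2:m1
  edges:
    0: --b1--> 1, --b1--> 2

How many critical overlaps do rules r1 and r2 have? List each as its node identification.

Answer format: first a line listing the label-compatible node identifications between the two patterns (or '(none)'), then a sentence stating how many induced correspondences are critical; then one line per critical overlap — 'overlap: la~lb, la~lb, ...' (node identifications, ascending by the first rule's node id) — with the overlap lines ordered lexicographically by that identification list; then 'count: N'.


label-compatible node identifications between L(r1) and L(r2): 0~2, 1~1, 2~1
2 of the induced correspondences are critical overlaps of r1 and r2.
overlap: 0~2, 1~1
overlap: 1~1
count: 2


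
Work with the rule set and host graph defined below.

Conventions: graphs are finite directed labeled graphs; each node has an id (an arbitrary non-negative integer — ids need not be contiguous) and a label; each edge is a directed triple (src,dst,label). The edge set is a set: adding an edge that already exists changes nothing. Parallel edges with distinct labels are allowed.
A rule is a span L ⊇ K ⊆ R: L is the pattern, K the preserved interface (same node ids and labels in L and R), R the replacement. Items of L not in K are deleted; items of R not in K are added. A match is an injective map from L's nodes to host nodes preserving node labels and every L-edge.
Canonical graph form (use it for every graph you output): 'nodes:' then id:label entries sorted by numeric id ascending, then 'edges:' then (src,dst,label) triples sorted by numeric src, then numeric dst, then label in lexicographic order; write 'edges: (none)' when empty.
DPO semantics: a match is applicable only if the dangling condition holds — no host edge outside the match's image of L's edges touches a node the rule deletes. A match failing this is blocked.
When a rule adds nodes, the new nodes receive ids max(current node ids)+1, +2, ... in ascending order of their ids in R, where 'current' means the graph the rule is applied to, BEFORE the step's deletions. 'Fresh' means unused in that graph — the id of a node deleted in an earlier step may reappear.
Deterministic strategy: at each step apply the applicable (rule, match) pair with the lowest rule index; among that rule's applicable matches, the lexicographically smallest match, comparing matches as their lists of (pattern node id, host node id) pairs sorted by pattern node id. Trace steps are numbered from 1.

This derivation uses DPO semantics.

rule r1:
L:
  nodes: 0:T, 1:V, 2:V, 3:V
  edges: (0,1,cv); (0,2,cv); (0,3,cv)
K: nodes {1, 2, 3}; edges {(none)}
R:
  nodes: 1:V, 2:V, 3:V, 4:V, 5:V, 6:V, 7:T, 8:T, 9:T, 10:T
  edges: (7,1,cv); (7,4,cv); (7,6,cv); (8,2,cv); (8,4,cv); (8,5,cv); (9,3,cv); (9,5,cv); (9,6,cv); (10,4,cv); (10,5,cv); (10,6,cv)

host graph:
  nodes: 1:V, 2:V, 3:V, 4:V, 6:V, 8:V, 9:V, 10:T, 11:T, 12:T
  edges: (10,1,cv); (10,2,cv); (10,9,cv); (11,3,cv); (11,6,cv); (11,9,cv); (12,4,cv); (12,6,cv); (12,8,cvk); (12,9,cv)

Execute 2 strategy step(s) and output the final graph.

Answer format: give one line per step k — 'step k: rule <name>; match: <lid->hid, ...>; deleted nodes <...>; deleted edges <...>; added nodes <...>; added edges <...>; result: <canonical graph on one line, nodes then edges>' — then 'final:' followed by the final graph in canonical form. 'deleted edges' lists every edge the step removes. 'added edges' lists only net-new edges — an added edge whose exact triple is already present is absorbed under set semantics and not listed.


step 1: rule r1; match: 0->10, 1->1, 2->2, 3->9; deleted nodes 10; deleted edges (10,1,cv); (10,2,cv); (10,9,cv); added nodes 13, 14, 15, 16, 17, 18, 19; added edges (16,1,cv); (16,13,cv); (16,15,cv); (17,2,cv); (17,13,cv); (17,14,cv); (18,9,cv); (18,14,cv); (18,15,cv); (19,13,cv); (19,14,cv); (19,15,cv); result: nodes: 1:V, 2:V, 3:V, 4:V, 6:V, 8:V, 9:V, 11:T, 12:T, 13:V, 14:V, 15:V, 16:T, 17:T, 18:T, 19:T edges: (11,3,cv); (11,6,cv); (11,9,cv); (12,4,cv); (12,6,cv); (12,8,cvk); (12,9,cv); (16,1,cv); (16,13,cv); (16,15,cv); (17,2,cv); (17,13,cv); (17,14,cv); (18,9,cv); (18,14,cv); (18,15,cv); (19,13,cv); (19,14,cv); (19,15,cv)
step 2: rule r1; match: 0->11, 1->3, 2->6, 3->9; deleted nodes 11; deleted edges (11,3,cv); (11,6,cv); (11,9,cv); added nodes 20, 21, 22, 23, 24, 25, 26; added edges (23,3,cv); (23,20,cv); (23,22,cv); (24,6,cv); (24,20,cv); (24,21,cv); (25,9,cv); (25,21,cv); (25,22,cv); (26,20,cv); (26,21,cv); (26,22,cv); result: nodes: 1:V, 2:V, 3:V, 4:V, 6:V, 8:V, 9:V, 12:T, 13:V, 14:V, 15:V, 16:T, 17:T, 18:T, 19:T, 20:V, 21:V, 22:V, 23:T, 24:T, 25:T, 26:T edges: (12,4,cv); (12,6,cv); (12,8,cvk); (12,9,cv); (16,1,cv); (16,13,cv); (16,15,cv); (17,2,cv); (17,13,cv); (17,14,cv); (18,9,cv); (18,14,cv); (18,15,cv); (19,13,cv); (19,14,cv); (19,15,cv); (23,3,cv); (23,20,cv); (23,22,cv); (24,6,cv); (24,20,cv); (24,21,cv); (25,9,cv); (25,21,cv); (25,22,cv); (26,20,cv); (26,21,cv); (26,22,cv)
final:
nodes: 1:V, 2:V, 3:V, 4:V, 6:V, 8:V, 9:V, 12:T, 13:V, 14:V, 15:V, 16:T, 17:T, 18:T, 19:T, 20:V, 21:V, 22:V, 23:T, 24:T, 25:T, 26:T
edges: (12,4,cv); (12,6,cv); (12,8,cvk); (12,9,cv); (16,1,cv); (16,13,cv); (16,15,cv); (17,2,cv); (17,13,cv); (17,14,cv); (18,9,cv); (18,14,cv); (18,15,cv); (19,13,cv); (19,14,cv); (19,15,cv); (23,3,cv); (23,20,cv); (23,22,cv); (24,6,cv); (24,20,cv); (24,21,cv); (25,9,cv); (25,21,cv); (25,22,cv); (26,20,cv); (26,21,cv); (26,22,cv)


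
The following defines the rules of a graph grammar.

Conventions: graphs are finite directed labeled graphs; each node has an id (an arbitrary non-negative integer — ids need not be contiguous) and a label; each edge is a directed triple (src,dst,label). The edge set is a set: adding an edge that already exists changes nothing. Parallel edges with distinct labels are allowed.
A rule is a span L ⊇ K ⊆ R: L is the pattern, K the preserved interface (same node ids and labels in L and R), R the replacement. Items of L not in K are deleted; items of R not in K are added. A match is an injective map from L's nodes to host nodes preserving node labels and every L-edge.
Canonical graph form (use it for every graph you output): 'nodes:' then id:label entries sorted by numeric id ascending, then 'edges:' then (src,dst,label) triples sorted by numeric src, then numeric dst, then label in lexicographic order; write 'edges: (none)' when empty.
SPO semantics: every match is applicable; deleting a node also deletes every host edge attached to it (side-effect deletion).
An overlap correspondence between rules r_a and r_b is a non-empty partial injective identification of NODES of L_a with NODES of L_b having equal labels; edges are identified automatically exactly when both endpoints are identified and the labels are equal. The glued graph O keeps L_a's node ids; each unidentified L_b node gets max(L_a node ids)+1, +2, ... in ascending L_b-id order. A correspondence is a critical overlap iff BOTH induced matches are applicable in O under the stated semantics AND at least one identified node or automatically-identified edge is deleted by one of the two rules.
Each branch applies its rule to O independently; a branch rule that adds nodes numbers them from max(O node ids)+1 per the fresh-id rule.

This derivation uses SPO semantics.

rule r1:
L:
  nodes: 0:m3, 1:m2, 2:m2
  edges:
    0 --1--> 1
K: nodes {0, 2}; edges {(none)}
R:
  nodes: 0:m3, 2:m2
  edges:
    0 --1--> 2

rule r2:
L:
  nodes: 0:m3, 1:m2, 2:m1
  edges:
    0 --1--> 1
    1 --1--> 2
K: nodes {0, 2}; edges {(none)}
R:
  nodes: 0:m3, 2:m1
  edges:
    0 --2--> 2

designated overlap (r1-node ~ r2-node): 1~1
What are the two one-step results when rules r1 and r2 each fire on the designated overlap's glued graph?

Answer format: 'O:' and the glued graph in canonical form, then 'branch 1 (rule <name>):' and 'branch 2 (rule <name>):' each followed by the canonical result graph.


O:
nodes: 0:m3, 1:m2, 2:m2, 3:m3, 4:m1
edges: (0,1,1); (1,4,1); (3,1,1)
branch 1 (rule r1):
nodes: 0:m3, 2:m2, 3:m3, 4:m1
edges: (0,2,1)
branch 2 (rule r2):
nodes: 0:m3, 2:m2, 3:m3, 4:m1
edges: (3,4,2)
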